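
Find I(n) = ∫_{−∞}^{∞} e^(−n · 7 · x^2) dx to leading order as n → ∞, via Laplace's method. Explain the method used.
I(n) = sqrt(π/(7n))

Here φ(x) = 7 · x^2 has its unique minimum at x* = 0 with φ(x*) = 0 and φ''(x*) = 14. Laplace's method gives
  I(n) ~ e^(−n φ(x*)) · sqrt(2π / (n · φ''(x*))) = sqrt(2π / (14n)) = sqrt(π/(7n)).
This is exact: substituting u = (x − 0)·sqrt(7n) gives I(n) = (1/sqrt(7n)) ∫_{−∞}^{∞} e^(−u^2) du = sqrt(π/(7n)).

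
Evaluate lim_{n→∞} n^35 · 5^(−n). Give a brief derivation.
lim = 0

Exponentials with base > 1 dominate every fixed polynomial: for any fixed c, n^c / 5^n → 0 as n → ∞ (e.g. by the ratio test, or by writing 5^n = e^(n ln 5) and noting e^(n ln 5) / n^c → ∞). Hence n^35 · 5^(−n) = n^35 / 5^n → 0.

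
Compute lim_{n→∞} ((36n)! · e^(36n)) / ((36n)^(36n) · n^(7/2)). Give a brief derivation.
lim = 0

Stirling: (36n)! ~ sqrt(2π·36n) · (36n/e)^(36n). Hence
  (36n)! · e^(36n) / (36n)^(36n) ~ sqrt(2π·36n).
Dividing by n^(7/2): sqrt(2π·36n) / n^(7/2) = sqrt(2π·36) · n^((1−7)/2), so the expression behaves like sqrt(2π·36) · n^((1−7)/2) → 0.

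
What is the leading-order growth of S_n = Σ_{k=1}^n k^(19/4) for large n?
S_n ~ (4/23) · n^(23/4)

Integral comparison: Σ_{k=1}^n k^(19/4) = ∫_0^n x^(19/4) dx + O(n^(19/4)). The integral is n^(1 + 19/4) / (1 + 19/4) = n^((19+4)/4) / ((19+4)/4) = (4/23) · n^(23/4).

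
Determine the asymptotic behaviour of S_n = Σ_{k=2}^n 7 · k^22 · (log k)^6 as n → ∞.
S_n ~ 7 · n^23 · (log n)^6 / 23

By integral comparison, S_n = ∫_1^n 7 · x^22 · (log x)^6 dx + O(n^22 · (log n)^6). For the integral, the leading term of ∫_1^n x^22 (log x)^6 dx is n^23/23 · (log n)^6 (by repeated integration by parts; each step lowers the log-exponent and produces a relatively O(1/log n) correction). Hence S_n ~ 7 · n^23 · (log n)^6 / 23.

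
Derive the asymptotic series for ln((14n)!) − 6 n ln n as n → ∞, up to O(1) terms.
ln((14n)!) − 6 n ln n = 8 n ln n + 14(ln 14 − 1) n + (1/2) ln(2π·14n) + O(1/n)

Stirling: ln((14n)!) = 14n ln(14n) − 14n + (1/2) ln(2π·14n) + O(1/n).
Expand 14n ln(14n) = 14n (ln n + ln 14) = 14n ln n + 14n ln 14.
Subtract 6n ln n: leading term is (14 − 6) n ln n = 8 n ln n. The next term is 14n ln 14 − 14n = 14(ln 14 − 1) n. Then the (1/2) ln(2π·14n) correction.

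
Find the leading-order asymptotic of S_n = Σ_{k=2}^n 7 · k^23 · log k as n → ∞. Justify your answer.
S_n ~ 7 · n^24 log n / 24 − 7 · n^24 / 576

By integral comparison, S_n = ∫_1^n 7 · x^23 · log x dx + O(n^23 · log n). For the integral, ∫ x^23 log x dx = n^24 log n / 24 − n^24/576 (integration by parts). Hence S_n ~ 7 · n^24 log n / 24 − 7 · n^24 / 576.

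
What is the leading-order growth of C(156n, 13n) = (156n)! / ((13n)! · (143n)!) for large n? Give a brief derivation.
C(156n, 13n) ~ (8916100448256/285311670611)^(13n) · sqrt(6/(11π·13n))

Write N = 13n. Apply Stirling to each factorial:
  (12N)! ~ sqrt(2π·12N) · (12N/e)^(12N),
  N! ~ sqrt(2π N) · (N/e)^N,
  (11N)! ~ sqrt(2π·11N) · (11N/e)^(11N).
The exponential factors combine to (12N)^(12N) / (N^N · (11N)^(11N)) = 12^(12N)/11^(11N) = (12^12/11^11)^N = (8916100448256/285311670611)^N.
The square-root prefactors combine to sqrt(2π·12N) / (sqrt(2π N)·sqrt(2π·11N)) = sqrt(12 / (2π·11·N)) = sqrt(6/(11π·13n)).
Substituting N = 13n: C(156n, 13n) ~ (8916100448256/285311670611)^(13n) · sqrt(6/(11π·13n)).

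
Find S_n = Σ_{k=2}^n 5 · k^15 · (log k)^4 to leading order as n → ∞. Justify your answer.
S_n ~ 5 · n^16 · (log n)^4 / 16

By integral comparison, S_n = ∫_1^n 5 · x^15 · (log x)^4 dx + O(n^15 · (log n)^4). For the integral, the leading term of ∫_1^n x^15 (log x)^4 dx is n^16/16 · (log n)^4 (by repeated integration by parts; each step lowers the log-exponent and produces a relatively O(1/log n) correction). Hence S_n ~ 5 · n^16 · (log n)^4 / 16.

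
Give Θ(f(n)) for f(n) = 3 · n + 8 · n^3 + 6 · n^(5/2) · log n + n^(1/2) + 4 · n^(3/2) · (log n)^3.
f(n) ∈ Θ(n^3)

Compare the terms by growth order. For large n, n^a · (log n)^b dominates n^a' · (log n)^b' iff a > a', or (a = a' and b > b'). Ranking the 5 terms shows the dominant one is 8 · n^3. Hence f(n) ∈ Θ(n^3).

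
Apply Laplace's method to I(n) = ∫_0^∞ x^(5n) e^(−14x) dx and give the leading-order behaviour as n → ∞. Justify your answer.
I(n) ~ (sqrt(2π·5n) / 14) · (5n/(14e))^(5n)

Write the integrand as exp(5n ln x − 14x) and set f(x) = 5n ln x − 14x. Then f'(x) = 5n/x − 14 = 0 at x* = 5n/14, and f''(x*) = −5n/x*^2 = −14^2/(5n). Laplace's method (interior maximum) gives
  I(n) ~ e^(f(x*)) · sqrt(2π / |f''(x*)|)
        = exp(5n ln(5n/14) − 5n) · sqrt(2π · 5n / 14^2)
        = (5n/14)^(5n) e^(−5n) · sqrt(2π·5n) / 14
        = (sqrt(2π·5n) / 14) · (5n/(14e))^(5n).
This matches Γ(5n+1)/14^(5n+1) with Stirling applied to Γ.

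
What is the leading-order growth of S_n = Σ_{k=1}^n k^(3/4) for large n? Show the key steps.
S_n ~ (4/7) · n^(7/4)

Integral comparison: Σ_{k=1}^n k^(3/4) = ∫_0^n x^(3/4) dx + O(n^(3/4)). The integral is n^(1 + 3/4) / (1 + 3/4) = n^((3+4)/4) / ((3+4)/4) = (4/7) · n^(7/4).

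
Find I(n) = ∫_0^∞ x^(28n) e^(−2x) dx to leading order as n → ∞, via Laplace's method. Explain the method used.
I(n) ~ (sqrt(2π·28n) / 2) · (28n/(2e))^(28n)

Write the integrand as exp(28n ln x − 2x) and set f(x) = 28n ln x − 2x. Then f'(x) = 28n/x − 2 = 0 at x* = 28n/2, and f''(x*) = −28n/x*^2 = −2^2/(28n). Laplace's method (interior maximum) gives
  I(n) ~ e^(f(x*)) · sqrt(2π / |f''(x*)|)
        = exp(28n ln(28n/2) − 28n) · sqrt(2π · 28n / 2^2)
        = (28n/2)^(28n) e^(−28n) · sqrt(2π·28n) / 2
        = (sqrt(2π·28n) / 2) · (28n/(2e))^(28n).
This matches Γ(28n+1)/2^(28n+1) with Stirling applied to Γ.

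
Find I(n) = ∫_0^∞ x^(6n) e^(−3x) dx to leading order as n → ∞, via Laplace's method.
I(n) ~ (sqrt(2π·6n) / 3) · (6n/(3e))^(6n)

Write the integrand as exp(6n ln x − 3x) and set f(x) = 6n ln x − 3x. Then f'(x) = 6n/x − 3 = 0 at x* = 6n/3, and f''(x*) = −6n/x*^2 = −3^2/(6n). Laplace's method (interior maximum) gives
  I(n) ~ e^(f(x*)) · sqrt(2π / |f''(x*)|)
        = exp(6n ln(6n/3) − 6n) · sqrt(2π · 6n / 3^2)
        = (6n/3)^(6n) e^(−6n) · sqrt(2π·6n) / 3
        = (sqrt(2π·6n) / 3) · (6n/(3e))^(6n).
This matches Γ(6n+1)/3^(6n+1) with Stirling applied to Γ.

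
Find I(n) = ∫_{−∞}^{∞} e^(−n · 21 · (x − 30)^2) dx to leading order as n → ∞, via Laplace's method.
I(n) = sqrt(π/(21n))

Here φ(x) = 21 · (x − 30)^2 has its unique minimum at x* = 30 with φ(x*) = 0 and φ''(x*) = 42. Laplace's method gives
  I(n) ~ e^(−n φ(x*)) · sqrt(2π / (n · φ''(x*))) = sqrt(2π / (42n)) = sqrt(π/(21n)).
This is exact: substituting u = (x − 30)·sqrt(21n) gives I(n) = (1/sqrt(21n)) ∫_{−∞}^{∞} e^(−u^2) du = sqrt(π/(21n)).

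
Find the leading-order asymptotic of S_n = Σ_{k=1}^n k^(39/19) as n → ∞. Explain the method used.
S_n ~ (19/58) · n^(58/19)

Integral comparison: Σ_{k=1}^n k^(39/19) = ∫_0^n x^(39/19) dx + O(n^(39/19)). The integral is n^(1 + 39/19) / (1 + 39/19) = n^((39+19)/19) / ((39+19)/19) = (19/58) · n^(58/19).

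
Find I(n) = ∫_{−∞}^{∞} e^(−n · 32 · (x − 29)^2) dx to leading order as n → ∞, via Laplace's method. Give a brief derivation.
I(n) = sqrt(π/(32n))

Here φ(x) = 32 · (x − 29)^2 has its unique minimum at x* = 29 with φ(x*) = 0 and φ''(x*) = 64. Laplace's method gives
  I(n) ~ e^(−n φ(x*)) · sqrt(2π / (n · φ''(x*))) = sqrt(2π / (64n)) = sqrt(π/(32n)).
This is exact: substituting u = (x − 29)·sqrt(32n) gives I(n) = (1/sqrt(32n)) ∫_{−∞}^{∞} e^(−u^2) du = sqrt(π/(32n)).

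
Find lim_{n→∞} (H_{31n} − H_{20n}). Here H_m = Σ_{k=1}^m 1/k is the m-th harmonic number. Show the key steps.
lim = ln(31/20)

Euler-Maclaurin gives H_m = ln m + γ + 1/(2m) + O(1/m^2). The γ and O(1/m) terms cancel in the difference:
  H_{31n} − H_{20n} = ln(31n) − ln(20n) + O(1/n) = ln(31/20) + O(1/n).
Hence the limit is ln(31/20).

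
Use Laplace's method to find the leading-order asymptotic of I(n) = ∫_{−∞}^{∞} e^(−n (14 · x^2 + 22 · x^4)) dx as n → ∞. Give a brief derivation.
I(n) ~ sqrt(π/(14n))

φ(x) = 14 · x^2 + 22 · x^4 has its unique global minimum at x* = 0 (since φ'(x) = 28x + 88x^3 = 0 only at x = 0 for real x with both coefficients positive, and φ → ∞ as |x| → ∞). At x* = 0, φ(0) = 0 and φ''(0) = 28. Laplace's method then gives
  I(n) ~ sqrt(2π / (n · φ''(0))) · e^(−n φ(0)) = sqrt(2π / (28n)) = sqrt(π/(14n)).
The 22 · x^4 term contributes only at subleading order (an O(1/n) relative correction).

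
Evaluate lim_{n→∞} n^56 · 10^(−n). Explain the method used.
lim = 0

Exponentials with base > 1 dominate every fixed polynomial: for any fixed c, n^c / 10^n → 0 as n → ∞ (e.g. by the ratio test, or by writing 10^n = e^(n ln 10) and noting e^(n ln 10) / n^c → ∞). Hence n^56 · 10^(−n) = n^56 / 10^n → 0.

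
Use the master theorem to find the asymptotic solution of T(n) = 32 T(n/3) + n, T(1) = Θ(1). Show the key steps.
T(n) = Θ(n^(log_3 32))

Master theorem: compare f(n) = n to n^(log_3 32) where log_3 32 ≈ 3.155. Since 1 < log_3 32, we have f(n) = O(n^(log_3 32 − ε)) for some ε > 0 — Case 1. Hence T(n) = Θ(n^(log_3 32)).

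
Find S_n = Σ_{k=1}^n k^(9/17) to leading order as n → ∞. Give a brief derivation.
S_n ~ (17/26) · n^(26/17)

Integral comparison: Σ_{k=1}^n k^(9/17) = ∫_0^n x^(9/17) dx + O(n^(9/17)). The integral is n^(1 + 9/17) / (1 + 9/17) = n^((9+17)/17) / ((9+17)/17) = (17/26) · n^(26/17).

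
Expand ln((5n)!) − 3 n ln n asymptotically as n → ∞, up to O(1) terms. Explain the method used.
ln((5n)!) − 3 n ln n = 2 n ln n + 5(ln 5 − 1) n + (1/2) ln(2π·5n) + O(1/n)

Stirling: ln((5n)!) = 5n ln(5n) − 5n + (1/2) ln(2π·5n) + O(1/n).
Expand 5n ln(5n) = 5n (ln n + ln 5) = 5n ln n + 5n ln 5.
Subtract 3n ln n: leading term is (5 − 3) n ln n = 2 n ln n. The next term is 5n ln 5 − 5n = 5(ln 5 − 1) n. Then the (1/2) ln(2π·5n) correction.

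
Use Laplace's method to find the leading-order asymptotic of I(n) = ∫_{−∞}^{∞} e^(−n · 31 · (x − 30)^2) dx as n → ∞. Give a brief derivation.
I(n) = sqrt(π/(31n))

Here φ(x) = 31 · (x − 30)^2 has its unique minimum at x* = 30 with φ(x*) = 0 and φ''(x*) = 62. Laplace's method gives
  I(n) ~ e^(−n φ(x*)) · sqrt(2π / (n · φ''(x*))) = sqrt(2π / (62n)) = sqrt(π/(31n)).
This is exact: substituting u = (x − 30)·sqrt(31n) gives I(n) = (1/sqrt(31n)) ∫_{−∞}^{∞} e^(−u^2) du = sqrt(π/(31n)).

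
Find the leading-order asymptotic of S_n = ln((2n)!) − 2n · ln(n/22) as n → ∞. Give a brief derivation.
S_n ~ 2n · (ln 44 − 1) + O(ln n)

Stirling: ln((2n)!) = 2n ln(2n) − 2n + O(ln n).
  S_n = 2n ln(2n) − 2n − 2n ln(n/22) + O(ln n)
      = 2n ln(2n) − 2n ln n + 2n ln 22 − 2n + O(ln n)
      = 2n ln 2 + 2n ln 22 − 2n + O(ln n)
      = 2n (ln 44 − 1) + O(ln n).
Numerically ln(44) − 1 ≈ 2.7842.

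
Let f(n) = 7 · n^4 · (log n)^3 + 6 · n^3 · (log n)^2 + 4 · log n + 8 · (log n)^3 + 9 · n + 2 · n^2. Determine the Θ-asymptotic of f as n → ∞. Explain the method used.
f(n) ∈ Θ(n^4 · (log n)^3)

Compare the terms by growth order. For large n, n^a · (log n)^b dominates n^a' · (log n)^b' iff a > a', or (a = a' and b > b'). Ranking the 6 terms shows the dominant one is 7 · n^4 · (log n)^3. Hence f(n) ∈ Θ(n^4 · (log n)^3).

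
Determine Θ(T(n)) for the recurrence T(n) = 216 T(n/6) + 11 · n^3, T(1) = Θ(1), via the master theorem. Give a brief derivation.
T(n) = Θ(n^3 log n)

log_6 216 = 3, and f(n) = 11 · n^3 = Θ(n^(log_6 216)). This is Case 2 of the master theorem: T(n) = Θ(f(n) · log n) = Θ(n^3 log n).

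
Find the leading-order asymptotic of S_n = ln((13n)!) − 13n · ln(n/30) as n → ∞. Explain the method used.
S_n ~ 13n · (ln 390 − 1) + O(ln n)

Stirling: ln((13n)!) = 13n ln(13n) − 13n + O(ln n).
  S_n = 13n ln(13n) − 13n − 13n ln(n/30) + O(ln n)
      = 13n ln(13n) − 13n ln n + 13n ln 30 − 13n + O(ln n)
      = 13n ln 13 + 13n ln 30 − 13n + O(ln n)
      = 13n (ln 390 − 1) + O(ln n).
Numerically ln(390) − 1 ≈ 4.9661.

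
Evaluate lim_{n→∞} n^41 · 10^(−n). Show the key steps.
lim = 0

Exponentials with base > 1 dominate every fixed polynomial: for any fixed c, n^c / 10^n → 0 as n → ∞ (e.g. by the ratio test, or by writing 10^n = e^(n ln 10) and noting e^(n ln 10) / n^c → ∞). Hence n^41 · 10^(−n) = n^41 / 10^n → 0.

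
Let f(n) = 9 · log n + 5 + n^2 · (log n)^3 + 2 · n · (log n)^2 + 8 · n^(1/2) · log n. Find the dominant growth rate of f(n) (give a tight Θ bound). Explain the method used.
f(n) ∈ Θ(n^2 · (log n)^3)

Compare the terms by growth order. For large n, n^a · (log n)^b dominates n^a' · (log n)^b' iff a > a', or (a = a' and b > b'). Ranking the 5 terms shows the dominant one is n^2 · (log n)^3. Hence f(n) ∈ Θ(n^2 · (log n)^3).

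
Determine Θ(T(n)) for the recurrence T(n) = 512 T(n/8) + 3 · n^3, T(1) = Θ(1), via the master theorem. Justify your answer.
T(n) = Θ(n^3 log n)

log_8 512 = 3, and f(n) = 3 · n^3 = Θ(n^(log_8 512)). This is Case 2 of the master theorem: T(n) = Θ(f(n) · log n) = Θ(n^3 log n).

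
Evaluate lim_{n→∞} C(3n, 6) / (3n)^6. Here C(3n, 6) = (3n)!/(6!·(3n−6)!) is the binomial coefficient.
lim = 1/6! = 1/720

With N = 3n → ∞: C(N, 6) / N^6 = [N(N−1)…(N−5)] / (6! · N^6) = (1/6!) · 1 · (1 − 1/(3n)) · … · (1 − 5/(3n)). Each factor → 1 as N → ∞, so the limit is 1/6! = 1/720.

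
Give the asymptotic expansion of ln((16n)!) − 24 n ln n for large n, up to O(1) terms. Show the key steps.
ln((16n)!) − 24 n ln n = −8 n ln n + 16(ln 16 − 1) n + (1/2) ln(2π·16n) + O(1/n)

Stirling: ln((16n)!) = 16n ln(16n) − 16n + (1/2) ln(2π·16n) + O(1/n).
Expand 16n ln(16n) = 16n (ln n + ln 16) = 16n ln n + 16n ln 16.
Subtract 24n ln n: leading term is (16 − 24) n ln n = −8 n ln n. The next term is 16n ln 16 − 16n = 16(ln 16 − 1) n. Then the (1/2) ln(2π·16n) correction.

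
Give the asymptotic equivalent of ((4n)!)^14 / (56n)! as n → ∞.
((4n)!)^14/(56n)! ~ ((2π·4n)^(13/2) / sqrt(14)) · 14^(−14·4n)  →  0

Write N = 4n. Stirling: N! ~ sqrt(2π N)(N/e)^N and (14N)! ~ sqrt(2π·14N)·(14N/e)^(14N).
  (N!)^14/(14N)! ~ (2π N)^(14/2) (N/e)^(14N) / [sqrt(2π·14N) (14N/e)^(14N)]
     = (2π N)^(14/2) / sqrt(2π·14N) · (N/(14N))^(14N)
     = (2π N)^((14−1)/2) / sqrt(14) · 14^(−14N).
Since 14^14 > 1, the factor 14^(−14N) decays exponentially, so the ratio → 0. Substituting N = 4n gives the stated form.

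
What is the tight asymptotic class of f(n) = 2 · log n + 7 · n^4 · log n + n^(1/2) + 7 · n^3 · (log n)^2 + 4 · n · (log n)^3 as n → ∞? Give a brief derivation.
f(n) ∈ Θ(n^4 · log n)

Compare the terms by growth order. For large n, n^a · (log n)^b dominates n^a' · (log n)^b' iff a > a', or (a = a' and b > b'). Ranking the 5 terms shows the dominant one is 7 · n^4 · log n. Hence f(n) ∈ Θ(n^4 · log n).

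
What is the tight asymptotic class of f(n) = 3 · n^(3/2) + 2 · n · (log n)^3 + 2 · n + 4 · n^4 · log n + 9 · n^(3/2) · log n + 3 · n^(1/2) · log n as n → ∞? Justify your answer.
f(n) ∈ Θ(n^4 · log n)

Compare the terms by growth order. For large n, n^a · (log n)^b dominates n^a' · (log n)^b' iff a > a', or (a = a' and b > b'). Ranking the 6 terms shows the dominant one is 4 · n^4 · log n. Hence f(n) ∈ Θ(n^4 · log n).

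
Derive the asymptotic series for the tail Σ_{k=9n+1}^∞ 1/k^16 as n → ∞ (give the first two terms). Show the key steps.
Σ_{k>9n} 1/k^16 = 1/(15 · (9n)^15) − 1/(2 · (9n)^16) + O(1/(9n)^17)

Compare to the integral: ∫_{9n}^∞ x^(−16) dx = [−x^(−15)/15]_{9n}^∞ = 1/((16−1)·(9n)^15). The Euler-Maclaurin correction adds −f(9n)/2 = −1/(2·(9n)^16). Euler-Maclaurin then gives
  Σ_{k>9n} 1/k^16 = ∫_{9n}^∞ dx/x^16 − 1/(2·(9n)^16) + O(1/(9n)^17).
(Equivalently this is ζ(16) − Σ_{k≤9n} 1/k^16.)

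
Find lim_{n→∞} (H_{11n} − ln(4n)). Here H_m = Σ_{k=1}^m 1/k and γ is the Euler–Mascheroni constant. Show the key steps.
lim = ln(11/4) + γ

By Euler-Maclaurin, H_m = ln m + γ + O(1/m). So
  H_{11n} − ln(4n) = ln(11n) + γ − ln(4n) + O(1/n)
                       = ln(11/4) + γ + O(1/n).
Hence the limit is ln(11/4) + γ.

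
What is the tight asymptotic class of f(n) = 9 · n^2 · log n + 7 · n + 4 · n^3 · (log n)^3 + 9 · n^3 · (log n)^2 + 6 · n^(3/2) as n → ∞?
f(n) ∈ Θ(n^3 · (log n)^3)

Compare the terms by growth order. For large n, n^a · (log n)^b dominates n^a' · (log n)^b' iff a > a', or (a = a' and b > b'). Ranking the 5 terms shows the dominant one is 4 · n^3 · (log n)^3. Hence f(n) ∈ Θ(n^3 · (log n)^3).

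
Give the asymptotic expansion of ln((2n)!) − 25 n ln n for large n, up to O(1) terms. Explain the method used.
ln((2n)!) − 25 n ln n = −23 n ln n + 2(ln 2 − 1) n + (1/2) ln(2π·2n) + O(1/n)

Stirling: ln((2n)!) = 2n ln(2n) − 2n + (1/2) ln(2π·2n) + O(1/n).
Expand 2n ln(2n) = 2n (ln n + ln 2) = 2n ln n + 2n ln 2.
Subtract 25n ln n: leading term is (2 − 25) n ln n = −23 n ln n. The next term is 2n ln 2 − 2n = 2(ln 2 − 1) n. Then the (1/2) ln(2π·2n) correction.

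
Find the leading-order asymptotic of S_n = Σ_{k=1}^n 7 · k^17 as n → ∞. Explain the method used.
S_n ~ 7 · n^18 / 18

By integral comparison (Euler-Maclaurin), Σ_{k=1}^n 7 · k^17 = 7 · ∫_0^n x^17 dx + O(n^17) = 7 · n^18/18 + O(n^17). (Equivalently, Faulhaber's formula gives the same leading term.)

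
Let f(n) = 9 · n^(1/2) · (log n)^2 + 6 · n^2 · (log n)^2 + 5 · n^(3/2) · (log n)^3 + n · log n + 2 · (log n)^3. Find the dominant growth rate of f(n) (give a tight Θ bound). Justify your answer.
f(n) ∈ Θ(n^2 · (log n)^2)

Compare the terms by growth order. For large n, n^a · (log n)^b dominates n^a' · (log n)^b' iff a > a', or (a = a' and b > b'). Ranking the 5 terms shows the dominant one is 6 · n^2 · (log n)^2. Hence f(n) ∈ Θ(n^2 · (log n)^2).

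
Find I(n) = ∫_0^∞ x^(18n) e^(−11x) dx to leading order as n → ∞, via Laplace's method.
I(n) ~ (sqrt(2π·18n) / 11) · (18n/(11e))^(18n)

Write the integrand as exp(18n ln x − 11x) and set f(x) = 18n ln x − 11x. Then f'(x) = 18n/x − 11 = 0 at x* = 18n/11, and f''(x*) = −18n/x*^2 = −11^2/(18n). Laplace's method (interior maximum) gives
  I(n) ~ e^(f(x*)) · sqrt(2π / |f''(x*)|)
        = exp(18n ln(18n/11) − 18n) · sqrt(2π · 18n / 11^2)
        = (18n/11)^(18n) e^(−18n) · sqrt(2π·18n) / 11
        = (sqrt(2π·18n) / 11) · (18n/(11e))^(18n).
This matches Γ(18n+1)/11^(18n+1) with Stirling applied to Γ.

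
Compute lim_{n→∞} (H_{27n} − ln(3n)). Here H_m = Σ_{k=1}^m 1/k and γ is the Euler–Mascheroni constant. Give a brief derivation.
lim = ln 9 + γ

By Euler-Maclaurin, H_m = ln m + γ + O(1/m). So
  H_{27n} − ln(3n) = ln(27n) + γ − ln(3n) + O(1/n)
                       = ln(27/3) + γ + O(1/n).
Hence the limit is ln(27/3) + γ (= ln 9).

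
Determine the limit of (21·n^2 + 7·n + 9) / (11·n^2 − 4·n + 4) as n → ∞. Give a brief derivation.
lim = 21/11

For large n the leading n^2 terms dominate both numerator and denominator. Dividing top and bottom by n^2, every other term tends to 0, leaving 21/11.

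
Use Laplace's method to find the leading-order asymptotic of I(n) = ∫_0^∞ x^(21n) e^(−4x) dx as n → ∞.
I(n) ~ (sqrt(2π·21n) / 4) · (21n/(4e))^(21n)

Write the integrand as exp(21n ln x − 4x) and set f(x) = 21n ln x − 4x. Then f'(x) = 21n/x − 4 = 0 at x* = 21n/4, and f''(x*) = −21n/x*^2 = −4^2/(21n). Laplace's method (interior maximum) gives
  I(n) ~ e^(f(x*)) · sqrt(2π / |f''(x*)|)
        = exp(21n ln(21n/4) − 21n) · sqrt(2π · 21n / 4^2)
        = (21n/4)^(21n) e^(−21n) · sqrt(2π·21n) / 4
        = (sqrt(2π·21n) / 4) · (21n/(4e))^(21n).
This matches Γ(21n+1)/4^(21n+1) with Stirling applied to Γ.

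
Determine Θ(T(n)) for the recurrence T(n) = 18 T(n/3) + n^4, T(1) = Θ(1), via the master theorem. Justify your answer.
T(n) = Θ(n^4)

log_3 18 ≈ 2.631. f(n) = n^4 dominates n^(log_3 18) since 4 > 2.631, and the regularity condition a·f(n/b) = 18·(n/3)^4 = (18/81)·n^4 ≤ c·f(n) holds with c = 18/81 ≈ 0.222 < 1. So this is Case 3: T(n) = Θ(f(n)) = Θ(n^4).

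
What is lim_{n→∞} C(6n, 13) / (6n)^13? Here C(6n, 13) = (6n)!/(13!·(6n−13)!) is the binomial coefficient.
lim = 1/13! = 1/6227020800

With N = 6n → ∞: C(N, 13) / N^13 = [N(N−1)…(N−12)] / (13! · N^13) = (1/13!) · 1 · (1 − 1/(6n)) · … · (1 − 12/(6n)). Each factor → 1 as N → ∞, so the limit is 1/13! = 1/6227020800.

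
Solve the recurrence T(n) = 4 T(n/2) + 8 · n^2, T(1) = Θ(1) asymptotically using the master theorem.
T(n) = Θ(n^2 log n)

log_2 4 = 2, and f(n) = 8 · n^2 = Θ(n^(log_2 4)). This is Case 2 of the master theorem: T(n) = Θ(f(n) · log n) = Θ(n^2 log n).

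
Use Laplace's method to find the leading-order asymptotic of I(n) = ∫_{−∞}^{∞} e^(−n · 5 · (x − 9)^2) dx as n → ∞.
I(n) = sqrt(π/(5n))

Here φ(x) = 5 · (x − 9)^2 has its unique minimum at x* = 9 with φ(x*) = 0 and φ''(x*) = 10. Laplace's method gives
  I(n) ~ e^(−n φ(x*)) · sqrt(2π / (n · φ''(x*))) = sqrt(2π / (10n)) = sqrt(π/(5n)).
This is exact: substituting u = (x − 9)·sqrt(5n) gives I(n) = (1/sqrt(5n)) ∫_{−∞}^{∞} e^(−u^2) du = sqrt(π/(5n)).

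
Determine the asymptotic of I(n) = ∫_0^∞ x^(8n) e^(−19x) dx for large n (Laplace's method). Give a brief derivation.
I(n) ~ (sqrt(2π·8n) / 19) · (8n/(19e))^(8n)

Write the integrand as exp(8n ln x − 19x) and set f(x) = 8n ln x − 19x. Then f'(x) = 8n/x − 19 = 0 at x* = 8n/19, and f''(x*) = −8n/x*^2 = −19^2/(8n). Laplace's method (interior maximum) gives
  I(n) ~ e^(f(x*)) · sqrt(2π / |f''(x*)|)
        = exp(8n ln(8n/19) − 8n) · sqrt(2π · 8n / 19^2)
        = (8n/19)^(8n) e^(−8n) · sqrt(2π·8n) / 19
        = (sqrt(2π·8n) / 19) · (8n/(19e))^(8n).
This matches Γ(8n+1)/19^(8n+1) with Stirling applied to Γ.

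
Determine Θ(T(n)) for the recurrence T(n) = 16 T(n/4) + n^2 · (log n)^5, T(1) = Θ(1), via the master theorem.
T(n) = Θ(n^2 · (log n)^6)

Here log_4 16 = 2 and f(n) = n^2 · (log n)^5 = Θ(n^(log_4 16) · (log n)^5). This is the extended Case 2 of the master theorem (f matches the critical exponent up to log factors), giving T(n) = Θ(n^(log_4 16) · (log n)^(5+1)) = Θ(n^2 · (log n)^6).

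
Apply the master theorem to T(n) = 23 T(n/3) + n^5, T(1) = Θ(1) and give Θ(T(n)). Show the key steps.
T(n) = Θ(n^5)

log_3 23 ≈ 2.854. f(n) = n^5 dominates n^(log_3 23) since 5 > 2.854, and the regularity condition a·f(n/b) = 23·(n/3)^5 = (23/243)·n^5 ≤ c·f(n) holds with c = 23/243 ≈ 0.0947 < 1. So this is Case 3: T(n) = Θ(f(n)) = Θ(n^5).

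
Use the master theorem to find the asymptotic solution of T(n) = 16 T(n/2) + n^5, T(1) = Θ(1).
T(n) = Θ(n^5)

log_2 16 ≈ 4.000. f(n) = n^5 dominates n^(log_2 16) since 5 > 4.000, and the regularity condition a·f(n/b) = 16·(n/2)^5 = (16/32)·n^5 ≤ c·f(n) holds with c = 16/32 ≈ 0.5 < 1. So this is Case 3: T(n) = Θ(f(n)) = Θ(n^5).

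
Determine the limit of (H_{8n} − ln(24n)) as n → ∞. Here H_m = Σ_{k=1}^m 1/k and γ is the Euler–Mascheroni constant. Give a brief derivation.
lim = −ln 3 + γ

By Euler-Maclaurin, H_m = ln m + γ + O(1/m). So
  H_{8n} − ln(24n) = ln(8n) + γ − ln(24n) + O(1/n)
                       = ln(8/24) + γ + O(1/n).
Hence the limit is ln(8/24) + γ (= −ln 3).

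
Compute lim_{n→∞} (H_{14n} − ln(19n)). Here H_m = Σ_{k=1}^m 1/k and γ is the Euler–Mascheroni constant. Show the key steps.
lim = ln(14/19) + γ

By Euler-Maclaurin, H_m = ln m + γ + O(1/m). So
  H_{14n} − ln(19n) = ln(14n) + γ − ln(19n) + O(1/n)
                       = ln(14/19) + γ + O(1/n).
Hence the limit is ln(14/19) + γ.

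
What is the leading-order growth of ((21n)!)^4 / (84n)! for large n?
((21n)!)^4/(84n)! ~ ((2π·21n)^(3/2) / 2) · 4^(−4·21n)  →  0

Write N = 21n. Stirling: N! ~ sqrt(2π N)(N/e)^N and (4N)! ~ sqrt(2π·4N)·(4N/e)^(4N).
  (N!)^4/(4N)! ~ (2π N)^(4/2) (N/e)^(4N) / [sqrt(2π·4N) (4N/e)^(4N)]
     = (2π N)^(4/2) / sqrt(2π·4N) · (N/(4N))^(4N)
     = (2π N)^((4−1)/2) / 2 · 4^(−4N).
Since 4^4 > 1, the factor 4^(−4N) decays exponentially, so the ratio → 0. Substituting N = 21n gives the stated form.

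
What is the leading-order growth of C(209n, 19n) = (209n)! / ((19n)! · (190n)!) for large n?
C(209n, 19n) ~ (285311670611/10000000000)^(19n) · sqrt(11/(20π·19n))

Write N = 19n. Apply Stirling to each factorial:
  (11N)! ~ sqrt(2π·11N) · (11N/e)^(11N),
  N! ~ sqrt(2π N) · (N/e)^N,
  (10N)! ~ sqrt(2π·10N) · (10N/e)^(10N).
The exponential factors combine to (11N)^(11N) / (N^N · (10N)^(10N)) = 11^(11N)/10^(10N) = (11^11/10^10)^N = (285311670611/10000000000)^N.
The square-root prefactors combine to sqrt(2π·11N) / (sqrt(2π N)·sqrt(2π·10N)) = sqrt(11 / (2π·10·N)) = sqrt(11/(20π·19n)).
Substituting N = 19n: C(209n, 19n) ~ (285311670611/10000000000)^(19n) · sqrt(11/(20π·19n)).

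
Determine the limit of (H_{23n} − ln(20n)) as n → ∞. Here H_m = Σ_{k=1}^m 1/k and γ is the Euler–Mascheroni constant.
lim = ln(23/20) + γ

By Euler-Maclaurin, H_m = ln m + γ + O(1/m). So
  H_{23n} − ln(20n) = ln(23n) + γ − ln(20n) + O(1/n)
                       = ln(23/20) + γ + O(1/n).
Hence the limit is ln(23/20) + γ.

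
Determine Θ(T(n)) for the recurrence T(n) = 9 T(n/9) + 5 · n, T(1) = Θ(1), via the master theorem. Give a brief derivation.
T(n) = Θ(n log n)

log_9 9 = 1, and f(n) = 5 · n = Θ(n^(log_9 9)). This is Case 2 of the master theorem: T(n) = Θ(f(n) · log n) = Θ(n log n).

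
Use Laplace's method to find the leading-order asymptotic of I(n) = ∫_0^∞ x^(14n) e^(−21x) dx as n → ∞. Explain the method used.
I(n) ~ (sqrt(2π·14n) / 21) · (14n/(21e))^(14n)

Write the integrand as exp(14n ln x − 21x) and set f(x) = 14n ln x − 21x. Then f'(x) = 14n/x − 21 = 0 at x* = 14n/21, and f''(x*) = −14n/x*^2 = −21^2/(14n). Laplace's method (interior maximum) gives
  I(n) ~ e^(f(x*)) · sqrt(2π / |f''(x*)|)
        = exp(14n ln(14n/21) − 14n) · sqrt(2π · 14n / 21^2)
        = (14n/21)^(14n) e^(−14n) · sqrt(2π·14n) / 21
        = (sqrt(2π·14n) / 21) · (14n/(21e))^(14n).
This matches Γ(14n+1)/21^(14n+1) with Stirling applied to Γ.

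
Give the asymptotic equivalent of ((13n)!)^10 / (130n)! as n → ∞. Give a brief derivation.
((13n)!)^10/(130n)! ~ ((2π·13n)^(9/2) / sqrt(10)) · 10^(−10·13n)  →  0

Write N = 13n. Stirling: N! ~ sqrt(2π N)(N/e)^N and (10N)! ~ sqrt(2π·10N)·(10N/e)^(10N).
  (N!)^10/(10N)! ~ (2π N)^(10/2) (N/e)^(10N) / [sqrt(2π·10N) (10N/e)^(10N)]
     = (2π N)^(10/2) / sqrt(2π·10N) · (N/(10N))^(10N)
     = (2π N)^((10−1)/2) / sqrt(10) · 10^(−10N).
Since 10^10 > 1, the factor 10^(−10N) decays exponentially, so the ratio → 0. Substituting N = 13n gives the stated form.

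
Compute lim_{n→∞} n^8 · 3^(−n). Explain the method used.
lim = 0

Exponentials with base > 1 dominate every fixed polynomial: for any fixed c, n^c / 3^n → 0 as n → ∞ (e.g. by the ratio test, or by writing 3^n = e^(n ln 3) and noting e^(n ln 3) / n^c → ∞). Hence n^8 · 3^(−n) = n^8 / 3^n → 0.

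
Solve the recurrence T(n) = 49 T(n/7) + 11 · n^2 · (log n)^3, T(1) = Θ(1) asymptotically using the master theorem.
T(n) = Θ(n^2 · (log n)^4)

Here log_7 49 = 2 and f(n) = 11 · n^2 · (log n)^3 = Θ(n^(log_7 49) · (log n)^3). This is the extended Case 2 of the master theorem (f matches the critical exponent up to log factors), giving T(n) = Θ(n^(log_7 49) · (log n)^(3+1)) = Θ(n^2 · (log n)^4).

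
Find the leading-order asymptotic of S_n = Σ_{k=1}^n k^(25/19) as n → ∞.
S_n ~ (19/44) · n^(44/19)

Integral comparison: Σ_{k=1}^n k^(25/19) = ∫_0^n x^(25/19) dx + O(n^(25/19)). The integral is n^(1 + 25/19) / (1 + 25/19) = n^((25+19)/19) / ((25+19)/19) = (19/44) · n^(44/19).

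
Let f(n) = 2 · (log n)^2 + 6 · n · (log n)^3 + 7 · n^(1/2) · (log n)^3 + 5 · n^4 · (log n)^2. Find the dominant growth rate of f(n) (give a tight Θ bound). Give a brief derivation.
f(n) ∈ Θ(n^4 · (log n)^2)

Compare the terms by growth order. For large n, n^a · (log n)^b dominates n^a' · (log n)^b' iff a > a', or (a = a' and b > b'). Ranking the 4 terms shows the dominant one is 5 · n^4 · (log n)^2. Hence f(n) ∈ Θ(n^4 · (log n)^2).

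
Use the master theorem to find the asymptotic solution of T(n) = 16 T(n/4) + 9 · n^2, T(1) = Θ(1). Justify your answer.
T(n) = Θ(n^2 log n)

log_4 16 = 2, and f(n) = 9 · n^2 = Θ(n^(log_4 16)). This is Case 2 of the master theorem: T(n) = Θ(f(n) · log n) = Θ(n^2 log n).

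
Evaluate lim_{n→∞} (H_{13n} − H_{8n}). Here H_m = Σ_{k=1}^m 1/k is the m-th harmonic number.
lim = ln(13/8)

Euler-Maclaurin gives H_m = ln m + γ + 1/(2m) + O(1/m^2). The γ and O(1/m) terms cancel in the difference:
  H_{13n} − H_{8n} = ln(13n) − ln(8n) + O(1/n) = ln(13/8) + O(1/n).
Hence the limit is ln(13/8).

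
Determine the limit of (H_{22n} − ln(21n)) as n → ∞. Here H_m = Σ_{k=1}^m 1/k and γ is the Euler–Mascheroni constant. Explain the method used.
lim = ln(22/21) + γ

By Euler-Maclaurin, H_m = ln m + γ + O(1/m). So
  H_{22n} − ln(21n) = ln(22n) + γ − ln(21n) + O(1/n)
                       = ln(22/21) + γ + O(1/n).
Hence the limit is ln(22/21) + γ.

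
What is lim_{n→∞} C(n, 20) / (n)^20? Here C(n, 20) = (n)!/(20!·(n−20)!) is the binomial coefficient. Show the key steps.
lim = 1/20! = 1/2432902008176640000

With N = n → ∞: C(N, 20) / N^20 = [N(N−1)…(N−19)] / (20! · N^20) = (1/20!) · 1 · (1 − 1/n) · … · (1 − 19/n). Each factor → 1 as N → ∞, so the limit is 1/20! = 1/2432902008176640000.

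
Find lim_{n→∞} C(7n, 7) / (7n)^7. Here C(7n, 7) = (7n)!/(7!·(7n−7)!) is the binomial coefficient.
lim = 1/7! = 1/5040

With N = 7n → ∞: C(N, 7) / N^7 = [N(N−1)…(N−6)] / (7! · N^7) = (1/7!) · 1 · (1 − 1/(7n)) · … · (1 − 6/(7n)). Each factor → 1 as N → ∞, so the limit is 1/7! = 1/5040.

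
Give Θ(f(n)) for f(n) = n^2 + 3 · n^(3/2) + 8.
f(n) ∈ Θ(n^2)

Compare the terms by growth order. For large n, n^a · (log n)^b dominates n^a' · (log n)^b' iff a > a', or (a = a' and b > b'). Ranking the 3 terms shows the dominant one is n^2. Hence f(n) ∈ Θ(n^2).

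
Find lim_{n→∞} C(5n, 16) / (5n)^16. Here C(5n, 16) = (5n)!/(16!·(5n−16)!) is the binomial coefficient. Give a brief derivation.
lim = 1/16! = 1/20922789888000

With N = 5n → ∞: C(N, 16) / N^16 = [N(N−1)…(N−15)] / (16! · N^16) = (1/16!) · 1 · (1 − 1/(5n)) · … · (1 − 15/(5n)). Each factor → 1 as N → ∞, so the limit is 1/16! = 1/20922789888000.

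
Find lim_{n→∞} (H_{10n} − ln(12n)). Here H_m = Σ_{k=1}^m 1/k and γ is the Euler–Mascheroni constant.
lim = ln(5/6) + γ

By Euler-Maclaurin, H_m = ln m + γ + O(1/m). So
  H_{10n} − ln(12n) = ln(10n) + γ − ln(12n) + O(1/n)
                       = ln(10/12) + γ + O(1/n).
Hence the limit is ln(10/12) + γ (= ln(5/6)).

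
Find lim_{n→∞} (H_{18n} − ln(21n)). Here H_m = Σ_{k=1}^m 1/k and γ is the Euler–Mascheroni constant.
lim = ln(6/7) + γ

By Euler-Maclaurin, H_m = ln m + γ + O(1/m). So
  H_{18n} − ln(21n) = ln(18n) + γ − ln(21n) + O(1/n)
                       = ln(18/21) + γ + O(1/n).
Hence the limit is ln(18/21) + γ (= ln(6/7)).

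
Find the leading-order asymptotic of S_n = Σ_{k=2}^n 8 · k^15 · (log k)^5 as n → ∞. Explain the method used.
S_n ~ n^16 · (log n)^5 / 2

By integral comparison, S_n = ∫_1^n 8 · x^15 · (log x)^5 dx + O(n^15 · (log n)^5). For the integral, the leading term of ∫_1^n x^15 (log x)^5 dx is n^16/16 · (log n)^5 (by repeated integration by parts; each step lowers the log-exponent and produces a relatively O(1/log n) correction). Hence S_n ~ n^16 · (log n)^5 / 2.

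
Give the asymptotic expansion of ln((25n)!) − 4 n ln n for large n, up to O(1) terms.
ln((25n)!) − 4 n ln n = 21 n ln n + 25(ln 25 − 1) n + (1/2) ln(2π·25n) + O(1/n)

Stirling: ln((25n)!) = 25n ln(25n) − 25n + (1/2) ln(2π·25n) + O(1/n).
Expand 25n ln(25n) = 25n (ln n + ln 25) = 25n ln n + 25n ln 25.
Subtract 4n ln n: leading term is (25 − 4) n ln n = 21 n ln n. The next term is 25n ln 25 − 25n = 25(ln 25 − 1) n. Then the (1/2) ln(2π·25n) correction.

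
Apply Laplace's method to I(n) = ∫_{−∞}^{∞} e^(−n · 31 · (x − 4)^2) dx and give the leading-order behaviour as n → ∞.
I(n) = sqrt(π/(31n))

Here φ(x) = 31 · (x − 4)^2 has its unique minimum at x* = 4 with φ(x*) = 0 and φ''(x*) = 62. Laplace's method gives
  I(n) ~ e^(−n φ(x*)) · sqrt(2π / (n · φ''(x*))) = sqrt(2π / (62n)) = sqrt(π/(31n)).
This is exact: substituting u = (x − 4)·sqrt(31n) gives I(n) = (1/sqrt(31n)) ∫_{−∞}^{∞} e^(−u^2) du = sqrt(π/(31n)).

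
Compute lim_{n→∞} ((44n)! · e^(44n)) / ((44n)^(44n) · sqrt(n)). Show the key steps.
lim = sqrt(2π·44)

Stirling: (44n)! ~ sqrt(2π·44n) · (44n/e)^(44n). Hence
  (44n)! · e^(44n) / (44n)^(44n) ~ sqrt(2π·44n).
Dividing by sqrt(n): sqrt(2π·44n) / sqrt(n) = sqrt(2π·44) · n^((1−1)/2), so the limit is sqrt(2π·44).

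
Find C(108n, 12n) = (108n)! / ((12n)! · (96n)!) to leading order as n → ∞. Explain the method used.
C(108n, 12n) ~ (387420489/16777216)^(12n) · sqrt(9/(16π·12n))

Write N = 12n. Apply Stirling to each factorial:
  (9N)! ~ sqrt(2π·9N) · (9N/e)^(9N),
  N! ~ sqrt(2π N) · (N/e)^N,
  (8N)! ~ sqrt(2π·8N) · (8N/e)^(8N).
The exponential factors combine to (9N)^(9N) / (N^N · (8N)^(8N)) = 9^(9N)/8^(8N) = (9^9/8^8)^N = (387420489/16777216)^N.
The square-root prefactors combine to sqrt(2π·9N) / (sqrt(2π N)·sqrt(2π·8N)) = sqrt(9 / (2π·8·N)) = sqrt(9/(16π·12n)).
Substituting N = 12n: C(108n, 12n) ~ (387420489/16777216)^(12n) · sqrt(9/(16π·12n)).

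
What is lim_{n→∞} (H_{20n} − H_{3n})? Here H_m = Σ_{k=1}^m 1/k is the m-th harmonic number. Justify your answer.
lim = ln(20/3)

Euler-Maclaurin gives H_m = ln m + γ + 1/(2m) + O(1/m^2). The γ and O(1/m) terms cancel in the difference:
  H_{20n} − H_{3n} = ln(20n) − ln(3n) + O(1/n) = ln(20/3) + O(1/n).
Hence the limit is ln(20/3).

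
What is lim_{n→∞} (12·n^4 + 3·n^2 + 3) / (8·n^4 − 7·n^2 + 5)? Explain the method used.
lim = 12/8 = 3/2

For large n the leading n^4 terms dominate both numerator and denominator. Dividing top and bottom by n^4, every other term tends to 0, leaving 12/8 = 3/2.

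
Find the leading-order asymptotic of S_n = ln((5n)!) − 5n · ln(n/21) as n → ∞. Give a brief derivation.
S_n ~ 5n · (ln 105 − 1) + O(ln n)

Stirling: ln((5n)!) = 5n ln(5n) − 5n + O(ln n).
  S_n = 5n ln(5n) − 5n − 5n ln(n/21) + O(ln n)
      = 5n ln(5n) − 5n ln n + 5n ln 21 − 5n + O(ln n)
      = 5n ln 5 + 5n ln 21 − 5n + O(ln n)
      = 5n (ln 105 − 1) + O(ln n).
Numerically ln(105) − 1 ≈ 3.6540.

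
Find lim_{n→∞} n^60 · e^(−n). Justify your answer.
lim = 0

Exponentials with base > 1 dominate every fixed polynomial: for any fixed c, n^c / e^n → 0 as n → ∞ (e.g. by the ratio test, or since e^n grows faster than any power of n). Hence n^60 · e^(−n) = n^60 / e^n → 0.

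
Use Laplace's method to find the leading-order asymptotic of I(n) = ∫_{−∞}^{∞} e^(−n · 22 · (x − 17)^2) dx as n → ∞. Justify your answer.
I(n) = sqrt(π/(22n))

Here φ(x) = 22 · (x − 17)^2 has its unique minimum at x* = 17 with φ(x*) = 0 and φ''(x*) = 44. Laplace's method gives
  I(n) ~ e^(−n φ(x*)) · sqrt(2π / (n · φ''(x*))) = sqrt(2π / (44n)) = sqrt(π/(22n)).
This is exact: substituting u = (x − 17)·sqrt(22n) gives I(n) = (1/sqrt(22n)) ∫_{−∞}^{∞} e^(−u^2) du = sqrt(π/(22n)).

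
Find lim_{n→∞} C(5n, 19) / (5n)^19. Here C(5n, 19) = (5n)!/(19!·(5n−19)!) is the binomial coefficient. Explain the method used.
lim = 1/19! = 1/121645100408832000

With N = 5n → ∞: C(N, 19) / N^19 = [N(N−1)…(N−18)] / (19! · N^19) = (1/19!) · 1 · (1 − 1/(5n)) · … · (1 − 18/(5n)). Each factor → 1 as N → ∞, so the limit is 1/19! = 1/121645100408832000.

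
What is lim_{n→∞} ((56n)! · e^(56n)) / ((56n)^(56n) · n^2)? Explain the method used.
lim = 0

Stirling: (56n)! ~ sqrt(2π·56n) · (56n/e)^(56n). Hence
  (56n)! · e^(56n) / (56n)^(56n) ~ sqrt(2π·56n).
Dividing by n^2: sqrt(2π·56n) / n^2 = sqrt(2π·56) · n^((1−4)/2), so the expression behaves like sqrt(2π·56) · n^((1−4)/2) → 0.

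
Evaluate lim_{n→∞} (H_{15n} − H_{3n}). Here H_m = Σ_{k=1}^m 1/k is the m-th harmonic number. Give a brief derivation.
lim = ln(15/3) = ln 5

Euler-Maclaurin gives H_m = ln m + γ + 1/(2m) + O(1/m^2). The γ and O(1/m) terms cancel in the difference:
  H_{15n} − H_{3n} = ln(15n) − ln(3n) + O(1/n) = ln(15/3) + O(1/n).
Hence the limit is ln(15/3) = ln 5.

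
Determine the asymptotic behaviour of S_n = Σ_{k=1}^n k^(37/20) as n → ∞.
S_n ~ (20/57) · n^(57/20)

Integral comparison: Σ_{k=1}^n k^(37/20) = ∫_0^n x^(37/20) dx + O(n^(37/20)). The integral is n^(1 + 37/20) / (1 + 37/20) = n^((37+20)/20) / ((37+20)/20) = (20/57) · n^(57/20).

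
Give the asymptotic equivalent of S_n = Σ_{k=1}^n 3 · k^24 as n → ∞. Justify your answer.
S_n ~ 3 · n^25 / 25

By integral comparison (Euler-Maclaurin), Σ_{k=1}^n 3 · k^24 = 3 · ∫_0^n x^24 dx + O(n^24) = 3 · n^25/25 + O(n^24). (Equivalently, Faulhaber's formula gives the same leading term.)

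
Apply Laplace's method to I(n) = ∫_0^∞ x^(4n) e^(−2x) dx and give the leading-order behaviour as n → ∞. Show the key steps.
I(n) ~ (sqrt(2π·4n) / 2) · (4n/(2e))^(4n)

Write the integrand as exp(4n ln x − 2x) and set f(x) = 4n ln x − 2x. Then f'(x) = 4n/x − 2 = 0 at x* = 4n/2, and f''(x*) = −4n/x*^2 = −2^2/(4n). Laplace's method (interior maximum) gives
  I(n) ~ e^(f(x*)) · sqrt(2π / |f''(x*)|)
        = exp(4n ln(4n/2) − 4n) · sqrt(2π · 4n / 2^2)
        = (4n/2)^(4n) e^(−4n) · sqrt(2π·4n) / 2
        = (sqrt(2π·4n) / 2) · (4n/(2e))^(4n).
This matches Γ(4n+1)/2^(4n+1) with Stirling applied to Γ.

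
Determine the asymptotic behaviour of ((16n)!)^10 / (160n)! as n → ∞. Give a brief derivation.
((16n)!)^10/(160n)! ~ ((2π·16n)^(9/2) / sqrt(10)) · 10^(−10·16n)  →  0

Write N = 16n. Stirling: N! ~ sqrt(2π N)(N/e)^N and (10N)! ~ sqrt(2π·10N)·(10N/e)^(10N).
  (N!)^10/(10N)! ~ (2π N)^(10/2) (N/e)^(10N) / [sqrt(2π·10N) (10N/e)^(10N)]
     = (2π N)^(10/2) / sqrt(2π·10N) · (N/(10N))^(10N)
     = (2π N)^((10−1)/2) / sqrt(10) · 10^(−10N).
Since 10^10 > 1, the factor 10^(−10N) decays exponentially, so the ratio → 0. Substituting N = 16n gives the stated form.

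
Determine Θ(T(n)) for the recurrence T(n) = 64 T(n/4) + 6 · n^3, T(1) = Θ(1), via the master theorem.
T(n) = Θ(n^3 log n)

log_4 64 = 3, and f(n) = 6 · n^3 = Θ(n^(log_4 64)). This is Case 2 of the master theorem: T(n) = Θ(f(n) · log n) = Θ(n^3 log n).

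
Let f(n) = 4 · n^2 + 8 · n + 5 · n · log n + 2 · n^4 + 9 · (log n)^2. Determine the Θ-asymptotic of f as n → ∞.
f(n) ∈ Θ(n^4)

Compare the terms by growth order. For large n, n^a · (log n)^b dominates n^a' · (log n)^b' iff a > a', or (a = a' and b > b'). Ranking the 5 terms shows the dominant one is 2 · n^4. Hence f(n) ∈ Θ(n^4).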